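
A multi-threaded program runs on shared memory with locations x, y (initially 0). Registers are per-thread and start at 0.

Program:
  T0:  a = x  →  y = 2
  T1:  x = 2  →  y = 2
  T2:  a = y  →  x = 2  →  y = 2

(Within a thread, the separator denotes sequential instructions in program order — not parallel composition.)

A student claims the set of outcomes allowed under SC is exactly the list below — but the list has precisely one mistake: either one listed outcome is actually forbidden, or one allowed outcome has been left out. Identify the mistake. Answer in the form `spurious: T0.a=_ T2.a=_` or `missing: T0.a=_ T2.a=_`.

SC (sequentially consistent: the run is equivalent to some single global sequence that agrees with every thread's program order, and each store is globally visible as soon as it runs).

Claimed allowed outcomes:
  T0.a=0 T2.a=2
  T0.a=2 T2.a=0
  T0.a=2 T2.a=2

outcome vector order: (T0.a,T2.a)
SC (4): <0 0>; <0 2>; <2 0>; <2 2>
SC∖claimed = {<0 0>}

missing: T0.a=0 T2.a=0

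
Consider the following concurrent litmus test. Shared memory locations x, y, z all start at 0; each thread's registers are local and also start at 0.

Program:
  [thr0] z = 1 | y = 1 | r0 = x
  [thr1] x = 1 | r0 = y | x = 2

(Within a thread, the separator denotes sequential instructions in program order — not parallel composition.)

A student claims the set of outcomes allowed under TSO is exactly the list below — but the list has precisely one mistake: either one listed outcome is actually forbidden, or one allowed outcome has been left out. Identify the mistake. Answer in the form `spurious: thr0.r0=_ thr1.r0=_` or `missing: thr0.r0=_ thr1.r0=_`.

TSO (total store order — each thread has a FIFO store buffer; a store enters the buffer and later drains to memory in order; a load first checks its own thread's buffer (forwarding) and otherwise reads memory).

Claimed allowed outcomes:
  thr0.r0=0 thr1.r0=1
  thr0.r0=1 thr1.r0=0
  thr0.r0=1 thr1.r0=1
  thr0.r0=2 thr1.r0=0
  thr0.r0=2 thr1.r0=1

outcome vector order: (thr0.r0,thr1.r0)
TSO (6): 0/0 0/1 1/0 1/1 2/0 2/1
TSO∖claimed = {0/0}

missing: thr0.r0=0 thr1.r0=0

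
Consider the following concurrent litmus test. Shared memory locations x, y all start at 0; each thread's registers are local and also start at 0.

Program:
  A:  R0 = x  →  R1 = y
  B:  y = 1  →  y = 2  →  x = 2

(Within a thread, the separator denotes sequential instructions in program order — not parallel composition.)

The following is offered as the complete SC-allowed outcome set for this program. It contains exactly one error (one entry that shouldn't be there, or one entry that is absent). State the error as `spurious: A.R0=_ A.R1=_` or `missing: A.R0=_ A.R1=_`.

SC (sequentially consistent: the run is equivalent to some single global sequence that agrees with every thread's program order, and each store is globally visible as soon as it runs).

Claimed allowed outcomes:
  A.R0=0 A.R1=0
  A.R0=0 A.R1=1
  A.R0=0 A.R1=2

outcome vector order: (A.R0,A.R1)
SC: 4 outcomes — {0/0; 0/1; 0/2; 2/2}
SC∖claimed = {2/2}

missing: A.R0=2 A.R1=2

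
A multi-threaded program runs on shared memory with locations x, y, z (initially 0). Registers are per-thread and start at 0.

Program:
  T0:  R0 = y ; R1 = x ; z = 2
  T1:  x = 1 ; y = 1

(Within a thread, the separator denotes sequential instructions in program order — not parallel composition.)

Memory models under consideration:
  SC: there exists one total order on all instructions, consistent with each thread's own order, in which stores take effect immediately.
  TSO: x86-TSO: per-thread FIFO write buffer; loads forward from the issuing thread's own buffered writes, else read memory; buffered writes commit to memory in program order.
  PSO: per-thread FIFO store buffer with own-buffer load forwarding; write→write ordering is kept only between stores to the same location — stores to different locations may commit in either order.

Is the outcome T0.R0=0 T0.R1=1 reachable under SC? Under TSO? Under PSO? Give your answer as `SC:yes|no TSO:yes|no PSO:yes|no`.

outcome vector order: (T0.R0,T0.R1)
under SC → <0 0>, <0 1>, <1 1>
under TSO → <0 0>, <0 1>, <1 1>
under PSO → <0 0>, <0 1>, <1 0>, <1 1>
target <0 1> ∈ {SC,TSO,PSO}

SC:yes TSO:yes PSO:yes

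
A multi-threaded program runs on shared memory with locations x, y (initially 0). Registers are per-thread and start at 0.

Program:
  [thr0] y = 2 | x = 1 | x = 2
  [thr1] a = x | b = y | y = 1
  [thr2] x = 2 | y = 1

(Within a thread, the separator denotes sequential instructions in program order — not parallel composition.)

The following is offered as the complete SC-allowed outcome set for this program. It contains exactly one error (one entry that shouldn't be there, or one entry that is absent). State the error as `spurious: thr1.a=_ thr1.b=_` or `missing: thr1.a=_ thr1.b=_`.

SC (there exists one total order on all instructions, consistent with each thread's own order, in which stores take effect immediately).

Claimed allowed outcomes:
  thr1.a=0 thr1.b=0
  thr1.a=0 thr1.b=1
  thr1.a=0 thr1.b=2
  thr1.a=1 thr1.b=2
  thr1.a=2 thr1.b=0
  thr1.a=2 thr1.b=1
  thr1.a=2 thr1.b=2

outcome vector order: (thr1.a,thr1.b)
SC: 8 outcomes — {00, 01, 02, 11, 12, 20, 21, 22}
SC∖claimed = {11}

missing: thr1.a=1 thr1.b=1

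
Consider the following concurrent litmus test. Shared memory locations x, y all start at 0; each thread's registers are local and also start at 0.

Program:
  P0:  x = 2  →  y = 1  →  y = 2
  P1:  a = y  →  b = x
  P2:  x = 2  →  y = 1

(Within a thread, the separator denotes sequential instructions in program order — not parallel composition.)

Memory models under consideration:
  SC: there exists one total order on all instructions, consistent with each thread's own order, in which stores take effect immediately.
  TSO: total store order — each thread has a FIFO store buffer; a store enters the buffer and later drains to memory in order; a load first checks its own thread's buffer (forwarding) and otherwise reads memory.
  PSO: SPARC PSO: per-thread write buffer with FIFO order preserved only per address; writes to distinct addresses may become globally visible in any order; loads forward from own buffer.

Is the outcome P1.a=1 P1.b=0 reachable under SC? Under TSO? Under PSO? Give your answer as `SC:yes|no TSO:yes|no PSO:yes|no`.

SC:no TSO:no PSO:yes

outcome vector order: (P1.a,P1.b)
[SC] allowed = {00; 02; 12; 22}
[TSO] allowed = {00; 02; 12; 22}
[PSO] allowed = {00; 02; 10; 12; 20; 22}
target 10 ∈ {PSO}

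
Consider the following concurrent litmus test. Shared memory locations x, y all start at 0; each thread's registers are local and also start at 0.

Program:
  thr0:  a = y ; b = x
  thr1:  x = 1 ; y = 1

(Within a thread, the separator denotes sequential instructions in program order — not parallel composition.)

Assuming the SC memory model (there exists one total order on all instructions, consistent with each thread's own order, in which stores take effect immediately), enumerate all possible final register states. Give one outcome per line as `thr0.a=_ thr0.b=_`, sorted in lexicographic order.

thr0.a=0 thr0.b=0
thr0.a=0 thr0.b=1
thr0.a=1 thr0.b=1

outcome vector order: (thr0.a,thr0.b)
|SC outcomes| = 3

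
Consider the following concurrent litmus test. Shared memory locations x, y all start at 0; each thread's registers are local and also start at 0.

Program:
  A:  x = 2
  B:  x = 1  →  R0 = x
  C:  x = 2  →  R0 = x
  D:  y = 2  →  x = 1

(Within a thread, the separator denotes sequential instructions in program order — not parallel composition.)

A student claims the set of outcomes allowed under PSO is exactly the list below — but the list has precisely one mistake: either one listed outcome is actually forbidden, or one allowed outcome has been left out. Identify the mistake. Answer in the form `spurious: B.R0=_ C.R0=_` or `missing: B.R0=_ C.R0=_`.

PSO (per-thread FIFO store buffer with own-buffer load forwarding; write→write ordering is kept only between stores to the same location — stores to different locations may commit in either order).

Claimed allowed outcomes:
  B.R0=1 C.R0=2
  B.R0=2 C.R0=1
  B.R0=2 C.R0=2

outcome vector order: (B.R0,C.R0)
under PSO → 11 12 21 22
PSO∖claimed = {11}

missing: B.R0=1 C.R0=1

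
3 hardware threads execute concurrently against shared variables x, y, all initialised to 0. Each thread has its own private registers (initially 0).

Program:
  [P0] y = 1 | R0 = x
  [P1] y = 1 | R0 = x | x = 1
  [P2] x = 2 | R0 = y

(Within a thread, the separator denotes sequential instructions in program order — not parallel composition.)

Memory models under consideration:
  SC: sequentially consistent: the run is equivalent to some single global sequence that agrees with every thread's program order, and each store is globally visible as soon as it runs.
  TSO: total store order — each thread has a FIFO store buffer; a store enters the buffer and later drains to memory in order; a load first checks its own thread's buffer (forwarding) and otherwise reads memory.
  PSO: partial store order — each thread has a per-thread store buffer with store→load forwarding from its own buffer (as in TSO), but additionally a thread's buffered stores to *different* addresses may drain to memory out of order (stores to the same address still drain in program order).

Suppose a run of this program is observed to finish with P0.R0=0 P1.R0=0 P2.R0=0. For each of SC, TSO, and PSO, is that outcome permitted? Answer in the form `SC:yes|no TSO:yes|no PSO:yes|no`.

SC:no TSO:yes PSO:yes

outcome vector order: (P0.R0,P1.R0,P2.R0)
SC (8): 0/0/1 0/2/1 1/0/1 1/2/0 1/2/1 2/0/1 2/2/0 2/2/1
TSO (12): 0/0/0 0/0/1 0/2/0 0/2/1 1/0/0 1/0/1 1/2/0 1/2/1 2/0/0 2/0/1 2/2/0 2/2/1
PSO (12): 0/0/0 0/0/1 0/2/0 0/2/1 1/0/0 1/0/1 1/2/0 1/2/1 2/0/0 2/0/1 2/2/0 2/2/1
target 0/0/0 ∈ {TSO,PSO}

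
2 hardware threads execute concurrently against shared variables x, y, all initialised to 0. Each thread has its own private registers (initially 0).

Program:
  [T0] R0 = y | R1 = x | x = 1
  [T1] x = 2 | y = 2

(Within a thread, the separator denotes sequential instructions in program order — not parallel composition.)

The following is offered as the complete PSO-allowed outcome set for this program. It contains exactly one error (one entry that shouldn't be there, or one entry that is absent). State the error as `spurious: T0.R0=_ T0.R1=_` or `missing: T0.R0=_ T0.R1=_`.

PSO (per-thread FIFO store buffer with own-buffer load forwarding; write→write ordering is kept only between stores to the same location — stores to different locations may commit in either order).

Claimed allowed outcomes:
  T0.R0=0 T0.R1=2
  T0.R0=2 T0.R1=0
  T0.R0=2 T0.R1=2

outcome vector order: (T0.R0,T0.R1)
PSO (4): <0 0> <0 2> <2 0> <2 2>
PSO∖claimed = {<0 0>}

missing: T0.R0=0 T0.R1=0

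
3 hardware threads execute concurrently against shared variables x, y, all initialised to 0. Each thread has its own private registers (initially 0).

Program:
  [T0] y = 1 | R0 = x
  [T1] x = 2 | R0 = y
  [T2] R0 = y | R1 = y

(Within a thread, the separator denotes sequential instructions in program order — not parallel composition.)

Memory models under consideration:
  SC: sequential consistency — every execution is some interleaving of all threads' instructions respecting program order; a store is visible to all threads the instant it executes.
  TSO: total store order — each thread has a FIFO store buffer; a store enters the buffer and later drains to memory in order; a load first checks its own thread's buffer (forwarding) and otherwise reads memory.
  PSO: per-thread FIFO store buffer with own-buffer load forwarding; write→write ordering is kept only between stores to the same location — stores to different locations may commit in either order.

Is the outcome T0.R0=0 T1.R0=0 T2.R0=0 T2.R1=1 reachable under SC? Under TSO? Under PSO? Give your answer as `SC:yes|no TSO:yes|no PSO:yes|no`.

outcome vector order: (T0.R0,T1.R0,T2.R0,T2.R1)
SC (9): <0 1 0 0> <0 1 0 1> <0 1 1 1> <2 0 0 0> <2 0 0 1> <2 0 1 1> <2 1 0 0> <2 1 0 1> <2 1 1 1>
TSO (12): <0 0 0 0> <0 0 0 1> <0 0 1 1> <0 1 0 0> <0 1 0 1> <0 1 1 1> <2 0 0 0> <2 0 0 1> <2 0 1 1> <2 1 0 0> <2 1 0 1> <2 1 1 1>
PSO (12): <0 0 0 0> <0 0 0 1> <0 0 1 1> <0 1 0 0> <0 1 0 1> <0 1 1 1> <2 0 0 0> <2 0 0 1> <2 0 1 1> <2 1 0 0> <2 1 0 1> <2 1 1 1>
target <0 0 0 1> ∈ {TSO,PSO}

SC:no TSO:yes PSO:yes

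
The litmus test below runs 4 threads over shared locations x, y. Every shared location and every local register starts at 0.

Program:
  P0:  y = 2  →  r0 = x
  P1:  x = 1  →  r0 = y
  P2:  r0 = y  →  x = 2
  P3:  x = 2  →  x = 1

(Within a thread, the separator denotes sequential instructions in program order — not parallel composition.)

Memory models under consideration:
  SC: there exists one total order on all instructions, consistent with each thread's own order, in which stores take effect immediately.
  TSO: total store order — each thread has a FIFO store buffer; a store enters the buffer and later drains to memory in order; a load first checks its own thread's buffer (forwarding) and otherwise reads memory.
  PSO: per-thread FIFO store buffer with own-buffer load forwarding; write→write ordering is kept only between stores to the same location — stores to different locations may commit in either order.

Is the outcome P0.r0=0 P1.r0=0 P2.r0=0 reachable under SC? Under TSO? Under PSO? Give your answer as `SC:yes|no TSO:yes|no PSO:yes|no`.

SC:no TSO:yes PSO:yes

outcome vector order: (P0.r0,P1.r0,P2.r0)
SC: 10 outcomes — {<0 2 0>, <0 2 2>, <1 0 0>, <1 0 2>, <1 2 0>, <1 2 2>, <2 0 0>, <2 0 2>, <2 2 0>, <2 2 2>}
TSO: 12 outcomes — {<0 0 0>, <0 0 2>, <0 2 0>, <0 2 2>, <1 0 0>, <1 0 2>, <1 2 0>, <1 2 2>, <2 0 0>, <2 0 2>, <2 2 0>, <2 2 2>}
PSO: 12 outcomes — {<0 0 0>, <0 0 2>, <0 2 0>, <0 2 2>, <1 0 0>, <1 0 2>, <1 2 0>, <1 2 2>, <2 0 0>, <2 0 2>, <2 2 0>, <2 2 2>}
target <0 0 0> ∈ {TSO,PSO}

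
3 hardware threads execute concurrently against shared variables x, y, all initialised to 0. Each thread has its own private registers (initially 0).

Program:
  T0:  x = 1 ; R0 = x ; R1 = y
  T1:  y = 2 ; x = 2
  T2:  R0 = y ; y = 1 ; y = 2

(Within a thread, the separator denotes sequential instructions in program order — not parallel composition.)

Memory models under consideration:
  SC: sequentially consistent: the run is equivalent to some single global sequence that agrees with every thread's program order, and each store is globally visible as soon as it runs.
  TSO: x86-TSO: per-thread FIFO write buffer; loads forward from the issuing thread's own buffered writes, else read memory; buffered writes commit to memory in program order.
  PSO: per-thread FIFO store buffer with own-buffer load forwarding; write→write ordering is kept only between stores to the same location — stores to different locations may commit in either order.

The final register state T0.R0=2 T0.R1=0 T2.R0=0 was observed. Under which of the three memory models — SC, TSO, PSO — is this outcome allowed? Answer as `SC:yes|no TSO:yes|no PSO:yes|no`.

outcome vector order: (T0.R0,T0.R1,T2.R0)
SC: 10 outcomes — {(1,0,0), (1,0,2), (1,1,0), (1,1,2), (1,2,0), (1,2,2), (2,1,0), (2,1,2), (2,2,0), (2,2,2)}
TSO: 10 outcomes — {(1,0,0), (1,0,2), (1,1,0), (1,1,2), (1,2,0), (1,2,2), (2,1,0), (2,1,2), (2,2,0), (2,2,2)}
PSO: 12 outcomes — {(1,0,0), (1,0,2), (1,1,0), (1,1,2), (1,2,0), (1,2,2), (2,0,0), (2,0,2), (2,1,0), (2,1,2), (2,2,0), (2,2,2)}
target (2,0,0) ∈ {PSO}

SC:no TSO:no PSO:yes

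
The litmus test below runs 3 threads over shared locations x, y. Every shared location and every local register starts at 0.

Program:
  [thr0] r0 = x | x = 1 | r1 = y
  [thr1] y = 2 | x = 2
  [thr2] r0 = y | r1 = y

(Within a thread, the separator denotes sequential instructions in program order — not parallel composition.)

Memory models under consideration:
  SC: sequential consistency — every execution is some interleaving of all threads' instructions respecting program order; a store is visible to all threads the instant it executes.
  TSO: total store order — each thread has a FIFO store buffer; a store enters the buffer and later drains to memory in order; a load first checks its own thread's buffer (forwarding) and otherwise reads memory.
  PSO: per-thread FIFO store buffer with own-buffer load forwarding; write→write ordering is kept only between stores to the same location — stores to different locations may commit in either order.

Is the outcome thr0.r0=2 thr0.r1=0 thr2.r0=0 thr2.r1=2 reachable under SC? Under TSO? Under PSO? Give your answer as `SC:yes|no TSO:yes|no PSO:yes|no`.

SC:no TSO:no PSO:yes

outcome vector order: (thr0.r0,thr0.r1,thr2.r0,thr2.r1)
[SC] allowed = {0000, 0002, 0022, 0200, 0202, 0222, 2200, 2202, 2222}
[TSO] allowed = {0000, 0002, 0022, 0200, 0202, 0222, 2200, 2202, 2222}
[PSO] allowed = {0000, 0002, 0022, 0200, 0202, 0222, 2000, 2002, 2022, 2200, 2202, 2222}
target 2002 ∈ {PSO}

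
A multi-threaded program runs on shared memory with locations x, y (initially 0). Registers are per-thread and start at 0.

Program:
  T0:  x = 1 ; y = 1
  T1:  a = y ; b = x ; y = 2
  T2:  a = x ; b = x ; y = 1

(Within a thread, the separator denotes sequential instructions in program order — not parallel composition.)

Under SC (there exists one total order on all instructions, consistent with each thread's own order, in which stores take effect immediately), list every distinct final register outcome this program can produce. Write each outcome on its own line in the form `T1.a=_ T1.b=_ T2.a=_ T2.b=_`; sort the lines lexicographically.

outcome vector order: (T1.a,T1.b,T2.a,T2.b)
|SC outcomes| = 10

T1.a=0 T1.b=0 T2.a=0 T2.b=0
T1.a=0 T1.b=0 T2.a=0 T2.b=1
T1.a=0 T1.b=0 T2.a=1 T2.b=1
T1.a=0 T1.b=1 T2.a=0 T2.b=0
T1.a=0 T1.b=1 T2.a=0 T2.b=1
T1.a=0 T1.b=1 T2.a=1 T2.b=1
T1.a=1 T1.b=0 T2.a=0 T2.b=0
T1.a=1 T1.b=1 T2.a=0 T2.b=0
T1.a=1 T1.b=1 T2.a=0 T2.b=1
T1.a=1 T1.b=1 T2.a=1 T2.b=1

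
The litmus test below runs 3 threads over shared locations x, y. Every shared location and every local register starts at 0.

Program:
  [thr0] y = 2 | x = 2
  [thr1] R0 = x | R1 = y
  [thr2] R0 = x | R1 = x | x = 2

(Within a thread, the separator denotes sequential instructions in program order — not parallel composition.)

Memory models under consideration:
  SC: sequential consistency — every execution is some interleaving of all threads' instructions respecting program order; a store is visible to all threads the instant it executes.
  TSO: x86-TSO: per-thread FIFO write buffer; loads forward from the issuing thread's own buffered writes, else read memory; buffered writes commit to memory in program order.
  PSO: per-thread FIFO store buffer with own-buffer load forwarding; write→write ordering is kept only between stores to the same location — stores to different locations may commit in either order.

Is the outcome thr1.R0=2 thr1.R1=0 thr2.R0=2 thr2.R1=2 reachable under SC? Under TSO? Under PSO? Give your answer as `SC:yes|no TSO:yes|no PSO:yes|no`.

SC:no TSO:no PSO:yes

outcome vector order: (thr1.R0,thr1.R1,thr2.R0,thr2.R1)
under SC → 0000, 0002, 0022, 0200, 0202, 0222, 2000, 2200, 2202, 2222
under TSO → 0000, 0002, 0022, 0200, 0202, 0222, 2000, 2200, 2202, 2222
under PSO → 0000, 0002, 0022, 0200, 0202, 0222, 2000, 2002, 2022, 2200, 2202, 2222
target 2022 ∈ {PSO}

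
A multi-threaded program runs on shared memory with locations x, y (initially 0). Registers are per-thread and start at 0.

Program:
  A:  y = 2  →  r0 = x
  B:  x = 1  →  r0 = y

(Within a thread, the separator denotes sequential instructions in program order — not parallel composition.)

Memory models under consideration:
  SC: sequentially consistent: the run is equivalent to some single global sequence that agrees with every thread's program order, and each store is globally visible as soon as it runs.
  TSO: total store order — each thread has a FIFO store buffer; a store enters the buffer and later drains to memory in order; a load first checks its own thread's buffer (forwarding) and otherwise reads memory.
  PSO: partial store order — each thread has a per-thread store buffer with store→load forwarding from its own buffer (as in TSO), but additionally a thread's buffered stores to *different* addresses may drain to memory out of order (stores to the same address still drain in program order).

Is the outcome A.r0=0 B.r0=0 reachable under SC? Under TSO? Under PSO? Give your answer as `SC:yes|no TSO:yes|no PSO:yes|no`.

SC:no TSO:yes PSO:yes

outcome vector order: (A.r0,B.r0)
SC (3): 02, 10, 12
TSO (4): 00, 02, 10, 12
PSO (4): 00, 02, 10, 12
target 00 ∈ {TSO,PSO}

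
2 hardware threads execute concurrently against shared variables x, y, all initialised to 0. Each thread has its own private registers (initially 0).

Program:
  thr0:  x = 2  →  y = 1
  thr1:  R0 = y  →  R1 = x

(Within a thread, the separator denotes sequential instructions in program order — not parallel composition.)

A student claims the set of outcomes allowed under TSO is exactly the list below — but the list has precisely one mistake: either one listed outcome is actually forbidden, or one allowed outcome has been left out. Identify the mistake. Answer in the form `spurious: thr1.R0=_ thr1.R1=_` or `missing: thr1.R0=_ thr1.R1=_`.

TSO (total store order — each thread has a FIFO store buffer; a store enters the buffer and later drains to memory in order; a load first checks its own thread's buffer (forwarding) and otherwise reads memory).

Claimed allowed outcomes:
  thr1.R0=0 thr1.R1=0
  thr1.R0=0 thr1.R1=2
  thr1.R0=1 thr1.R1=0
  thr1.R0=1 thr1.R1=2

spurious: thr1.R0=1 thr1.R1=0

outcome vector order: (thr1.R0,thr1.R1)
TSO (3): <0 0> <0 2> <1 2>
claimed∖TSO = {<1 0>}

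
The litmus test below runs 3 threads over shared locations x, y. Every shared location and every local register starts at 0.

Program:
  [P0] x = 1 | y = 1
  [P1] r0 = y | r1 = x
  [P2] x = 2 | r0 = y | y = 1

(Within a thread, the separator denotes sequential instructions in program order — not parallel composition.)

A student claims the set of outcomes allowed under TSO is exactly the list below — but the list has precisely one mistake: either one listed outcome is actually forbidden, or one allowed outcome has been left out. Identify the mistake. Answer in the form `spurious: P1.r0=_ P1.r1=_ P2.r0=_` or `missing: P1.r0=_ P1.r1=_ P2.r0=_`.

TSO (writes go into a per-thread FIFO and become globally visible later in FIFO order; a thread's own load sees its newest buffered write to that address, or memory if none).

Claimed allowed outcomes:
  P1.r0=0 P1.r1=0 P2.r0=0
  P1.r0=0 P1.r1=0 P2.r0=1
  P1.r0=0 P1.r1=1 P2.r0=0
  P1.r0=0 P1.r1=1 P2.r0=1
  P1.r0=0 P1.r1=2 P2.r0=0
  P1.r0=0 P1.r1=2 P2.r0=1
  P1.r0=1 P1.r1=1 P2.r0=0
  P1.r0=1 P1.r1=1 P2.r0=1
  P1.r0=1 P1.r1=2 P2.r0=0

missing: P1.r0=1 P1.r1=2 P2.r0=1

outcome vector order: (P1.r0,P1.r1,P2.r0)
[TSO] allowed = {0/0/0, 0/0/1, 0/1/0, 0/1/1, 0/2/0, 0/2/1, 1/1/0, 1/1/1, 1/2/0, 1/2/1}
TSO∖claimed = {1/2/1}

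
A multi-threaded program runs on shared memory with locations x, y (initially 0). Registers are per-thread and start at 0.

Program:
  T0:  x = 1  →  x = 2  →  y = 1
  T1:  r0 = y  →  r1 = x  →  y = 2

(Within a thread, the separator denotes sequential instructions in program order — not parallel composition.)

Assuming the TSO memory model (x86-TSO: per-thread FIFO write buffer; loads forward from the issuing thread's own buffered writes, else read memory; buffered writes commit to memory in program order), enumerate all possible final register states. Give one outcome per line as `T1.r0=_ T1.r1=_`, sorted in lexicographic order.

outcome vector order: (T1.r0,T1.r1)
|TSO outcomes| = 4

T1.r0=0 T1.r1=0
T1.r0=0 T1.r1=1
T1.r0=0 T1.r1=2
T1.r0=1 T1.r1=2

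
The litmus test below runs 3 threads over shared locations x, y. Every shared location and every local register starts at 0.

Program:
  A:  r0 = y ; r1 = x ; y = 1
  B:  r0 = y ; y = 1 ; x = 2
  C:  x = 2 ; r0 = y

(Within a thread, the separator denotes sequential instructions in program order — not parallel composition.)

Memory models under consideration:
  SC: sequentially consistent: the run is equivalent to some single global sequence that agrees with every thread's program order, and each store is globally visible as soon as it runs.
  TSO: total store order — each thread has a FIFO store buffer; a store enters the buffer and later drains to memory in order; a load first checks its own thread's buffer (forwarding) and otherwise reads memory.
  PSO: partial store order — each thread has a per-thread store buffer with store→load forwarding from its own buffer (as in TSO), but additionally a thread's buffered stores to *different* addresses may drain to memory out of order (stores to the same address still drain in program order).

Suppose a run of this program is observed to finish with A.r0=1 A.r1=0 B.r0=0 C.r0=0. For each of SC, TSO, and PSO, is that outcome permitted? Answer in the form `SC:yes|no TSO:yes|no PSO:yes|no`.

SC:no TSO:yes PSO:yes

outcome vector order: (A.r0,A.r1,B.r0,C.r0)
under SC → 0000, 0001, 0010, 0011, 0200, 0201, 0210, 0211, 1001, 1200, 1201
under TSO → 0000, 0001, 0010, 0011, 0200, 0201, 0210, 0211, 1000, 1001, 1200, 1201
under PSO → 0000, 0001, 0010, 0011, 0200, 0201, 0210, 0211, 1000, 1001, 1200, 1201
target 1000 ∈ {TSO,PSO}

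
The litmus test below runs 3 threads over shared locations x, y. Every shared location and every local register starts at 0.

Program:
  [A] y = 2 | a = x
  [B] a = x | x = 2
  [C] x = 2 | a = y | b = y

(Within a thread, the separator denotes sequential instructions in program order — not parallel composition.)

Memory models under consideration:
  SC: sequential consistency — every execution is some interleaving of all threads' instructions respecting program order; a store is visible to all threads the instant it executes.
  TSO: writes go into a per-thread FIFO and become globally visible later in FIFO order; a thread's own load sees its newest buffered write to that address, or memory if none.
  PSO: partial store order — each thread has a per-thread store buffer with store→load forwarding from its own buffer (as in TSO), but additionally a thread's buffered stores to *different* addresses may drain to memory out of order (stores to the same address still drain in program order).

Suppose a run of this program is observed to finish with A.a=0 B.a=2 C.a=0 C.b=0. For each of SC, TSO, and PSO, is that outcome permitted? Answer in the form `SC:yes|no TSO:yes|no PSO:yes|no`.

outcome vector order: (A.a,B.a,C.a,C.b)
SC (8): 0022; 0222; 2000; 2002; 2022; 2200; 2202; 2222
TSO (12): 0000; 0002; 0022; 0200; 0202; 0222; 2000; 2002; 2022; 2200; 2202; 2222
PSO (12): 0000; 0002; 0022; 0200; 0202; 0222; 2000; 2002; 2022; 2200; 2202; 2222
target 0200 ∈ {TSO,PSO}

SC:no TSO:yes PSO:yes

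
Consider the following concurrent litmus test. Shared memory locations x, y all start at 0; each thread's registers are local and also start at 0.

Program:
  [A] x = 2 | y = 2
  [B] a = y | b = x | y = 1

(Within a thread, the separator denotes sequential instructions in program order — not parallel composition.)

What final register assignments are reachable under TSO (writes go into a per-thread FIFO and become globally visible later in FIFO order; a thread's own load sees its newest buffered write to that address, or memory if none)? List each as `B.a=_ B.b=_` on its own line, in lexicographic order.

outcome vector order: (B.a,B.b)
|TSO outcomes| = 3

B.a=0 B.b=0
B.a=0 B.b=2
B.a=2 B.b=2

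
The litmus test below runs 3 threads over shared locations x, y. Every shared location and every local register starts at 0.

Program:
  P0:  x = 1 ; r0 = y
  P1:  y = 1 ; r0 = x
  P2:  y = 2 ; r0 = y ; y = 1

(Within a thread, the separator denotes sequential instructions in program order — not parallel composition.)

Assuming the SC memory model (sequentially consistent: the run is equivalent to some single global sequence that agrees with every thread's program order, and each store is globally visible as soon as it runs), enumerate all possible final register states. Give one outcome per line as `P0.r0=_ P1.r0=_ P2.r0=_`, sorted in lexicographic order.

outcome vector order: (P0.r0,P1.r0,P2.r0)
|SC outcomes| = 9

P0.r0=0 P1.r0=1 P2.r0=1
P0.r0=0 P1.r0=1 P2.r0=2
P0.r0=1 P1.r0=0 P2.r0=1
P0.r0=1 P1.r0=0 P2.r0=2
P0.r0=1 P1.r0=1 P2.r0=1
P0.r0=1 P1.r0=1 P2.r0=2
P0.r0=2 P1.r0=0 P2.r0=2
P0.r0=2 P1.r0=1 P2.r0=1
P0.r0=2 P1.r0=1 P2.r0=2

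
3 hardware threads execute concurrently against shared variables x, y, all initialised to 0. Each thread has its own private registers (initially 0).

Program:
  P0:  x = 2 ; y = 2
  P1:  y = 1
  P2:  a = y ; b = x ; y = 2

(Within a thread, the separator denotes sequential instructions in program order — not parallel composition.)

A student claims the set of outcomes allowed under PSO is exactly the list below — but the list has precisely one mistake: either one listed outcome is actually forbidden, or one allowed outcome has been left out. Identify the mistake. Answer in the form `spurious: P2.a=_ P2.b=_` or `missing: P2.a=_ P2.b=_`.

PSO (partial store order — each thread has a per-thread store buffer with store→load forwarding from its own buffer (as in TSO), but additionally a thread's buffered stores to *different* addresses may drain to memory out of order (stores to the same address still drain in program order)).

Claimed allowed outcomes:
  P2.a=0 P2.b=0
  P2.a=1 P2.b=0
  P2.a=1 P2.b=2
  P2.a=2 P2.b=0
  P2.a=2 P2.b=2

missing: P2.a=0 P2.b=2

outcome vector order: (P2.a,P2.b)
PSO: 6 outcomes — {(0,0) (0,2) (1,0) (1,2) (2,0) (2,2)}
PSO∖claimed = {(0,2)}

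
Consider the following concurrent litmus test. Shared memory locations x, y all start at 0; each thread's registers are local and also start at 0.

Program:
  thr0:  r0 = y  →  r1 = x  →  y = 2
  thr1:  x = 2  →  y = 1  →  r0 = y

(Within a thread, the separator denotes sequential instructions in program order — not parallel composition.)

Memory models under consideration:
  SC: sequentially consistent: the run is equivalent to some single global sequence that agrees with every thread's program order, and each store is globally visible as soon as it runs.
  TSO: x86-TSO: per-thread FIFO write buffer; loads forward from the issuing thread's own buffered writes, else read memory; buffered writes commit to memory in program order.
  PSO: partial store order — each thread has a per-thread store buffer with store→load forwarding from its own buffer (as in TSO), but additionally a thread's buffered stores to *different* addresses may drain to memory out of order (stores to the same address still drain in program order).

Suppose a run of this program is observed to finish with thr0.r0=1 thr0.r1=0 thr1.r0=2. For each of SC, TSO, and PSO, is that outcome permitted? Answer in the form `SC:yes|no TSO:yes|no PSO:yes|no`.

SC:no TSO:no PSO:yes

outcome vector order: (thr0.r0,thr0.r1,thr1.r0)
SC (6): <0 0 1> <0 0 2> <0 2 1> <0 2 2> <1 2 1> <1 2 2>
TSO (6): <0 0 1> <0 0 2> <0 2 1> <0 2 2> <1 2 1> <1 2 2>
PSO (8): <0 0 1> <0 0 2> <0 2 1> <0 2 2> <1 0 1> <1 0 2> <1 2 1> <1 2 2>
target <1 0 2> ∈ {PSO}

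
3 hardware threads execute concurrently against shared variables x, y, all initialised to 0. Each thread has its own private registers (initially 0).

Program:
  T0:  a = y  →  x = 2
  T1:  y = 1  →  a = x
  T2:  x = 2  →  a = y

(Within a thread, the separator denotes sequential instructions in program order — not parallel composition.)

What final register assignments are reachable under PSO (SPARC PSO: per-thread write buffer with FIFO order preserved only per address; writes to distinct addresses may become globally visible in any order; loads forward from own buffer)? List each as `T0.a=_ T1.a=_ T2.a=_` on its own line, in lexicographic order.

outcome vector order: (T0.a,T1.a,T2.a)
|PSO outcomes| = 8

T0.a=0 T1.a=0 T2.a=0
T0.a=0 T1.a=0 T2.a=1
T0.a=0 T1.a=2 T2.a=0
T0.a=0 T1.a=2 T2.a=1
T0.a=1 T1.a=0 T2.a=0
T0.a=1 T1.a=0 T2.a=1
T0.a=1 T1.a=2 T2.a=0
T0.a=1 T1.a=2 T2.a=1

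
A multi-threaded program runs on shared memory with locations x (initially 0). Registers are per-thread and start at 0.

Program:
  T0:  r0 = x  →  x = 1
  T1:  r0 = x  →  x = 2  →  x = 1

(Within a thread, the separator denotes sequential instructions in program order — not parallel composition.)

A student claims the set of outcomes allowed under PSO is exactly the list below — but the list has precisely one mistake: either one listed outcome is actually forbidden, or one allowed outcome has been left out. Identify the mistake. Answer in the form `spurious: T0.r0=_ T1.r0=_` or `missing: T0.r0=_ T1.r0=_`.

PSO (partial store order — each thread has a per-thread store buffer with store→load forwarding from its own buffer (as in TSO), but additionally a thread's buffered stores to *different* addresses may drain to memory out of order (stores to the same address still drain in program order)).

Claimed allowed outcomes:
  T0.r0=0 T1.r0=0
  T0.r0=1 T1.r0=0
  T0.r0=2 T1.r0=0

missing: T0.r0=0 T1.r0=1

outcome vector order: (T0.r0,T1.r0)
PSO: 4 outcomes — {<0 0>, <0 1>, <1 0>, <2 0>}
PSO∖claimed = {<0 1>}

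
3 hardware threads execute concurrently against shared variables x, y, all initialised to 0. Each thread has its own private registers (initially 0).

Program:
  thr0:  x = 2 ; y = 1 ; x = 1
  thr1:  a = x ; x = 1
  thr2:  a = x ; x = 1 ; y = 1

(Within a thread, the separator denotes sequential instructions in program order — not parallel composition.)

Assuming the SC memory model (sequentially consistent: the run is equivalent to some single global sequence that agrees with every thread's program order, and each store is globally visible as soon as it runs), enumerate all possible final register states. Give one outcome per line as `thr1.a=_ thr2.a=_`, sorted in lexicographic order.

outcome vector order: (thr1.a,thr2.a)
|SC outcomes| = 9

thr1.a=0 thr2.a=0
thr1.a=0 thr2.a=1
thr1.a=0 thr2.a=2
thr1.a=1 thr2.a=0
thr1.a=1 thr2.a=1
thr1.a=1 thr2.a=2
thr1.a=2 thr2.a=0
thr1.a=2 thr2.a=1
thr1.a=2 thr2.a=2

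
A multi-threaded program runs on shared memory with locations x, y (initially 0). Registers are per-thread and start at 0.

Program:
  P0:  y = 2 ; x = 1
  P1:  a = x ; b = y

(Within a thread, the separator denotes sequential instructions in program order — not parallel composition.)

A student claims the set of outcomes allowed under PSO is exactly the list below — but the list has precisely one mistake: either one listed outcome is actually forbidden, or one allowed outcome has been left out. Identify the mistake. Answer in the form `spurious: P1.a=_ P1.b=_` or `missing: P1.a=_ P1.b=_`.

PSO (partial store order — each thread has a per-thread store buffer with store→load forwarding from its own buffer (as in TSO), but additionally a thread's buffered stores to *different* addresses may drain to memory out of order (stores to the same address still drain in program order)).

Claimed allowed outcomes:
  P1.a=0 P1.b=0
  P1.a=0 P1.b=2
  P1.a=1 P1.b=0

missing: P1.a=1 P1.b=2

outcome vector order: (P1.a,P1.b)
PSO: 4 outcomes — {0/0, 0/2, 1/0, 1/2}
PSO∖claimed = {1/2}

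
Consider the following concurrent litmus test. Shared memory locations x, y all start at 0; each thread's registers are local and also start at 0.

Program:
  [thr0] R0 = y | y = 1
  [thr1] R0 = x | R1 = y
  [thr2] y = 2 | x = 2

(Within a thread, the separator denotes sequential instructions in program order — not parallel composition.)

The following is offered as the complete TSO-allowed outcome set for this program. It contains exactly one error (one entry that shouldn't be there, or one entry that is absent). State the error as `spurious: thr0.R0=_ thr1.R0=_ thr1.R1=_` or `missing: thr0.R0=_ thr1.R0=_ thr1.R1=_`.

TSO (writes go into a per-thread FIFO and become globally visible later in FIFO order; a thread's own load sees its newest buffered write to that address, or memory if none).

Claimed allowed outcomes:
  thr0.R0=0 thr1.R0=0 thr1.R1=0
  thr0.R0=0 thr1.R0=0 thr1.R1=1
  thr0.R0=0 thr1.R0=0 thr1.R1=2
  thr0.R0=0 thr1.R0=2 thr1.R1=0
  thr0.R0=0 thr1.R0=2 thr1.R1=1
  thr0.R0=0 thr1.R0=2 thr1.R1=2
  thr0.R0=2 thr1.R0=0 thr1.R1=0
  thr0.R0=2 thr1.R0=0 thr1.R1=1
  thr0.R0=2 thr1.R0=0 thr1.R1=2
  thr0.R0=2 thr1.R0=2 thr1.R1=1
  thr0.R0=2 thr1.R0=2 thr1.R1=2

spurious: thr0.R0=0 thr1.R0=2 thr1.R1=0

outcome vector order: (thr0.R0,thr1.R0,thr1.R1)
under TSO → 000, 001, 002, 021, 022, 200, 201, 202, 221, 222
claimed∖TSO = {020}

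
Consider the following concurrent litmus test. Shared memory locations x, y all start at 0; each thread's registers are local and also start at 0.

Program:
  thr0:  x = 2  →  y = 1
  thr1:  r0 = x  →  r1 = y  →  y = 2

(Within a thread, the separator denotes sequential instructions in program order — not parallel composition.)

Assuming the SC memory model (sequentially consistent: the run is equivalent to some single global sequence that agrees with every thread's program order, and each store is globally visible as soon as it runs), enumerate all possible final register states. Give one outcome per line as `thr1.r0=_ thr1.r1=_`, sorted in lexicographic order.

outcome vector order: (thr1.r0,thr1.r1)
|SC outcomes| = 4

thr1.r0=0 thr1.r1=0
thr1.r0=0 thr1.r1=1
thr1.r0=2 thr1.r1=0
thr1.r0=2 thr1.r1=1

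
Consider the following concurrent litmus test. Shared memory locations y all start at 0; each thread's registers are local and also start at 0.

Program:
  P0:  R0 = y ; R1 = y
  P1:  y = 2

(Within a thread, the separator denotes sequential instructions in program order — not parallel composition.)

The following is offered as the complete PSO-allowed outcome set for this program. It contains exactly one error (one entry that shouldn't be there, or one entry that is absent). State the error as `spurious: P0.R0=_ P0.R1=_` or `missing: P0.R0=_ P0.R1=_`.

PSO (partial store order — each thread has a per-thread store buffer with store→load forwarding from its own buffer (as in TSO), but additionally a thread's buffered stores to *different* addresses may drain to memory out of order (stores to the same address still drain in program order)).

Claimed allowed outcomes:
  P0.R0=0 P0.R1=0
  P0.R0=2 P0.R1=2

outcome vector order: (P0.R0,P0.R1)
PSO (3): 0/0; 0/2; 2/2
PSO∖claimed = {0/2}

missing: P0.R0=0 P0.R1=2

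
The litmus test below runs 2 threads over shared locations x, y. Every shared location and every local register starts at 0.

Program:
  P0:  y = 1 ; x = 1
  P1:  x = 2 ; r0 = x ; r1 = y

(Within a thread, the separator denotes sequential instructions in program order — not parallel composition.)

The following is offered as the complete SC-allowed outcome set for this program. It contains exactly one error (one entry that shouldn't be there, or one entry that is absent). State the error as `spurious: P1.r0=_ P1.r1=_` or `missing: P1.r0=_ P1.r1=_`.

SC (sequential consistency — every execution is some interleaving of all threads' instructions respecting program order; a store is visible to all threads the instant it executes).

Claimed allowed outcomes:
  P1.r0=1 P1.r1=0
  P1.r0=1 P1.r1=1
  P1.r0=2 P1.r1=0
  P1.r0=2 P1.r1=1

spurious: P1.r0=1 P1.r1=0

outcome vector order: (P1.r0,P1.r1)
SC: 3 outcomes — {11 20 21}
claimed∖SC = {10}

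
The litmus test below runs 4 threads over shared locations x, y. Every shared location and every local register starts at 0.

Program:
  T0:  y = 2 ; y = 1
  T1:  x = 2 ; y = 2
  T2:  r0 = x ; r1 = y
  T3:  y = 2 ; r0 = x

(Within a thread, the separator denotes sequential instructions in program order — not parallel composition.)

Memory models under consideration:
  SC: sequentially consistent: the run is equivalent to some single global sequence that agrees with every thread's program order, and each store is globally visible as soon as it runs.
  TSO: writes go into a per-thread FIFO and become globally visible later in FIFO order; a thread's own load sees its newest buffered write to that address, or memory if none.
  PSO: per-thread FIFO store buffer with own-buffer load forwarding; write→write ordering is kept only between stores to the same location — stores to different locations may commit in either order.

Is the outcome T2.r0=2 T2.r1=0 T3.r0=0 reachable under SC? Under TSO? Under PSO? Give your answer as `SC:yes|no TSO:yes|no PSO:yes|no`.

SC:no TSO:yes PSO:yes

outcome vector order: (T2.r0,T2.r1,T3.r0)
under SC → 000; 002; 010; 012; 020; 022; 202; 210; 212; 220; 222
under TSO → 000; 002; 010; 012; 020; 022; 200; 202; 210; 212; 220; 222
under PSO → 000; 002; 010; 012; 020; 022; 200; 202; 210; 212; 220; 222
target 200 ∈ {TSO,PSO}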